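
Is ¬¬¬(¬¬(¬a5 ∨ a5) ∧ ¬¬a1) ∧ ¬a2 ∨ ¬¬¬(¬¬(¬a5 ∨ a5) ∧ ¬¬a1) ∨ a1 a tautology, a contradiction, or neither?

¬¬¬(¬¬(¬a5 ∨ a5) ∧ ¬¬a1) ∧ ¬a2 ∨ ¬¬¬(¬¬(¬a5 ∨ a5) ∧ ¬¬a1) ∨ a1
= ¬¬¬(¬¬(¬a5 ∨ a5) ∧ ¬¬a1) ∨ a1   (absorption)
= ¬¬¬(¬¬(¬a5 ∨ a5) ∧ a1) ∨ a1   (double negation)
= ¬¬¬((¬a5 ∨ a5) ∧ a1) ∨ a1   (double negation)
= ¬((¬a5 ∨ a5) ∧ a1) ∨ a1   (double negation)
= ¬a1 ∨ a1   (complement / identity)
= True   (complement)

tautology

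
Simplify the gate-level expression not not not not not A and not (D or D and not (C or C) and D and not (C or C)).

not not not not not A and not (D or D and not (C or C) and D and not (C or C))
= not not not A and not (D or D and not (C or C) and D and not (C or C))   (double negation)
= not not not A and not (D or D and not (C or C))   (idempotence)
= not not not A and not (D or D and not C)   (idempotence)
= not A and not (D or D and not C)   (double negation)
= not A and not D   (absorption)

not A and not D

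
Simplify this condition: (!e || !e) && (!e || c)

(!e || !e) && (!e || c)
= !e && (!e || c)
= !e

!e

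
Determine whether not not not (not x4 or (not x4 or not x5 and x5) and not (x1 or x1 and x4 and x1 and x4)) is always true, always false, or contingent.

not not not (not x4 or (not x4 or not x5 and x5) and not (x1 or x1 and x4 and x1 and x4))
= not not not (not x4 or (not x4 or not x5 and x5) and not (x1 or x1 and x4))   [idempotence]
= not not not (not x4 or not x4 and not (x1 or x1 and x4))   [complement / identity]
= not not not (not x4 or not x4 and not x1)   [absorption]
= not not not not x4   [absorption]
= not not x4   [double negation]
= x4   [double negation]
This depends on x4, so it is not a constant.

contingent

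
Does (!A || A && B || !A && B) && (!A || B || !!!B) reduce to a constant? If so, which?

no

(!A || A && B || !A && B) && (!A || B || !!!B)
= (!A || B) && (!A || B || !!!B)   — distribution
= !A || B && (B || !!!B)   — distribution
= !A || B && (B || !B)   — double negation
= !A || B   — complement / identity
This depends on A, B, so it is not a constant.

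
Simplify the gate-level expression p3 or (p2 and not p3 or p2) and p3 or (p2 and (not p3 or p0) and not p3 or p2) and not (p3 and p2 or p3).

p3 or p2

p3 or (p2 and not p3 or p2) and p3 or (p2 and (not p3 or p0) and not p3 or p2) and not (p3 and p2 or p3)
= p3 or (p2 and not p3 or p2) and p3 or (p2 and (not p3 or p0) and not p3 or p2) and not p3
= p3 or (p2 and not p3 or p2) and p3 or (p2 and not p3 or p2) and not p3
= p3 or p2 and not p3 or p2
= p3 or p2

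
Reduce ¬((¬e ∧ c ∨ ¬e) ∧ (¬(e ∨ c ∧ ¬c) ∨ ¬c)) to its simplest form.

¬((¬e ∧ c ∨ ¬e) ∧ (¬(e ∨ c ∧ ¬c) ∨ ¬c))
= ¬((¬e ∧ c ∨ ¬e) ∧ (¬e ∨ ¬c))
= ¬(¬e ∧ (¬e ∨ ¬c))
= ¬¬e
= e

e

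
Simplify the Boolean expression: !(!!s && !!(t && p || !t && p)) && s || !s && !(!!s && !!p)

!(!!s && !!(t && p || !t && p)) && s || !s && !(!!s && !!p)
= !(!!s && !!p) && s || !s && !(!!s && !!p)   [distribution]
= !(!!s && !!p)   [distribution]
= !s || !p   [De Morgan]

!s || !p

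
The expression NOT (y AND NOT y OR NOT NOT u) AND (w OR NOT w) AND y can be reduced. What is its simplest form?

NOT (y AND NOT y OR NOT NOT u) AND (w OR NOT w) AND y
= NOT NOT NOT u AND (w OR NOT w) AND y
= NOT NOT NOT u AND y
= NOT u AND y

NOT u AND y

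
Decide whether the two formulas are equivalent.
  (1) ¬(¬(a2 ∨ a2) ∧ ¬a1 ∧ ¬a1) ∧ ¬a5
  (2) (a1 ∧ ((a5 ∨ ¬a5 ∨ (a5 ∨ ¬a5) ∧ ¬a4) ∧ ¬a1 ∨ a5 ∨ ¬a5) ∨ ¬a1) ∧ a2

E1: ¬(¬(a2 ∨ a2) ∧ ¬a1 ∧ ¬a1) ∧ ¬a5
    = ¬(¬(a2 ∨ a2) ∧ ¬a1) ∧ ¬a5
    = (a2 ∨ a2 ∨ a1) ∧ ¬a5
    = (a2 ∨ a1) ∧ ¬a5
E2: (a1 ∧ ((a5 ∨ ¬a5 ∨ (a5 ∨ ¬a5) ∧ ¬a4) ∧ ¬a1 ∨ a5 ∨ ¬a5) ∨ ¬a1) ∧ a2
    = (a1 ∧ ((a5 ∨ ¬a5) ∧ ¬a1 ∨ a5 ∨ ¬a5) ∨ ¬a1) ∧ a2
    = (a1 ∧ (a5 ∨ ¬a5) ∨ ¬a1) ∧ a2
    = (a1 ∨ ¬a1) ∧ a2
    = a2
These differ: at a1=0, a2=1, a4=0, a5=1, E1 = 0 but E2 = 1.

No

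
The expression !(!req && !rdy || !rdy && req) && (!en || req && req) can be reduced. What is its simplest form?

!(!req && !rdy || !rdy && req) && (!en || req && req)
= !!rdy && (!en || req && req)
= rdy && (!en || req && req)
= rdy && (!en || req)

rdy && (!en || req)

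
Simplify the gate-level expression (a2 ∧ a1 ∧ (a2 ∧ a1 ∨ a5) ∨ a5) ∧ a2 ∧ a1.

a2 ∧ a1

(a2 ∧ a1 ∧ (a2 ∧ a1 ∨ a5) ∨ a5) ∧ a2 ∧ a1
= (a2 ∧ a1 ∨ a5) ∧ a2 ∧ a1   (absorption)
= a2 ∧ a1   (absorption)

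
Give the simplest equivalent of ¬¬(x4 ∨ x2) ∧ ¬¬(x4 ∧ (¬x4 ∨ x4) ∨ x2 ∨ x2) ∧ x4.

x4

¬¬(x4 ∨ x2) ∧ ¬¬(x4 ∧ (¬x4 ∨ x4) ∨ x2 ∨ x2) ∧ x4
= (x4 ∨ x2) ∧ ¬¬(x4 ∧ (¬x4 ∨ x4) ∨ x2 ∨ x2) ∧ x4   (double negation)
= (x4 ∨ x2) ∧ (x4 ∧ (¬x4 ∨ x4) ∨ x2 ∨ x2) ∧ x4   (double negation)
= (x4 ∨ x2) ∧ (x4 ∧ (¬x4 ∨ x4) ∨ x2) ∧ x4   (idempotence)
= (x4 ∨ x2) ∧ (x4 ∨ x2) ∧ x4   (complement / identity)
= (x4 ∨ x2) ∧ x4   (idempotence)
= x4   (absorption)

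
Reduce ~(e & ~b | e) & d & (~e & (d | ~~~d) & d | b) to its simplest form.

~(e & ~b | e) & d & (~e & (d | ~~~d) & d | b)
= ~(e & ~b | e) & d & (~e & (d | ~d) & d | b)   [double negation]
= ~(e & ~b | e) & d & (~e & d | b)   [complement / identity]
= ~e & d & (~e & d | b)   [absorption]
= ~e & d   [absorption]

~e & d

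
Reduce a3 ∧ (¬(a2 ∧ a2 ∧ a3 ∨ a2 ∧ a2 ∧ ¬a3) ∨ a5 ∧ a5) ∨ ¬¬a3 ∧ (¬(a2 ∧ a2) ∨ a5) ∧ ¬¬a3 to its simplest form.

a3 ∧ (¬(a2 ∧ a2 ∧ a3 ∨ a2 ∧ a2 ∧ ¬a3) ∨ a5 ∧ a5) ∨ ¬¬a3 ∧ (¬(a2 ∧ a2) ∨ a5) ∧ ¬¬a3
= a3 ∧ (¬(a2 ∧ a2) ∨ a5 ∧ a5) ∨ ¬¬a3 ∧ (¬(a2 ∧ a2) ∨ a5) ∧ ¬¬a3
= a3 ∧ (¬(a2 ∧ a2) ∨ a5) ∨ ¬¬a3 ∧ (¬(a2 ∧ a2) ∨ a5) ∧ ¬¬a3
= a3 ∧ (¬(a2 ∧ a2) ∨ a5) ∨ ¬¬a3 ∧ (¬(a2 ∧ a2) ∨ a5) ∧ a3
= a3 ∧ (¬(a2 ∧ a2) ∨ a5) ∨ a3 ∧ (¬(a2 ∧ a2) ∨ a5) ∧ a3
= a3 ∧ (¬(a2 ∧ a2) ∨ a5)
= a3 ∧ (¬a2 ∨ a5)

a3 ∧ (¬a2 ∨ a5)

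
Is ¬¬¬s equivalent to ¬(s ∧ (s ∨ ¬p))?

E1: ¬¬¬s
    = ¬s   (double negation)
E2: ¬(s ∧ (s ∨ ¬p))
    = ¬s   (absorption)
Both reduce to ¬s, so they are equivalent.

Yes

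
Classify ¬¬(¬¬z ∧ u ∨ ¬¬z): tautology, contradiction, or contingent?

contingent

¬¬(¬¬z ∧ u ∨ ¬¬z)
= ¬¬¬¬z
= ¬¬z
= z
This depends on z, so it is not a constant.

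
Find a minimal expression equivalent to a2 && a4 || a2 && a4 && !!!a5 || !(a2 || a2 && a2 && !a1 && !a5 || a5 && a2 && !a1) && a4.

a4

a2 && a4 || a2 && a4 && !!!a5 || !(a2 || a2 && a2 && !a1 && !a5 || a5 && a2 && !a1) && a4
= a2 && a4 || a2 && a4 && !a5 || !(a2 || a2 && a2 && !a1 && !a5 || a5 && a2 && !a1) && a4   [double negation]
= a2 && a4 || a2 && a4 && !a5 || !(a2 || a2 && !a1 && !a5 || a5 && a2 && !a1) && a4   [idempotence]
= a2 && a4 || !(a2 || a2 && !a1 && !a5 || a5 && a2 && !a1) && a4   [absorption]
= a2 && a4 || !(a2 || a2 && !a1) && a4   [distribution]
= a2 && a4 || !a2 && a4   [absorption]
= a4   [distribution]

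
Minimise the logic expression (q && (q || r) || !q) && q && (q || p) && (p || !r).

q && (p || !r)

(q && (q || r) || !q) && q && (q || p) && (p || !r)
= (q || !q) && q && (q || p) && (p || !r)   (absorption)
= (q || !q) && q && (p || !r)   (absorption)
= q && (p || !r)   (complement / identity)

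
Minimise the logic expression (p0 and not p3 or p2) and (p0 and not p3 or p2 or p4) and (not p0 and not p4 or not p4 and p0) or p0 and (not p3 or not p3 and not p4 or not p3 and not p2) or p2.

p0 and not p3 or p2

(p0 and not p3 or p2) and (p0 and not p3 or p2 or p4) and (not p0 and not p4 or not p4 and p0) or p0 and (not p3 or not p3 and not p4 or not p3 and not p2) or p2
= (p0 and not p3 or p2) and (not p0 and not p4 or not p4 and p0) or p0 and (not p3 or not p3 and not p4 or not p3 and not p2) or p2   (absorption)
= (p0 and not p3 or p2) and (not p0 and not p4 or not p4 and p0) or p0 and (not p3 or not p3 and not p2) or p2   (absorption)
= (p0 and not p3 or p2) and (not p0 and not p4 or not p4 and p0) or p0 and not p3 or p2   (absorption)
= (p0 and not p3 or p2) and not p4 or p0 and not p3 or p2   (distribution)
= p0 and not p3 or p2   (absorption)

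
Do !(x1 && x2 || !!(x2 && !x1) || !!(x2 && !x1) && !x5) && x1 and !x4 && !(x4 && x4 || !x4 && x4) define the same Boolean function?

No

E1: !(x1 && x2 || !!(x2 && !x1) || !!(x2 && !x1) && !x5) && x1
    = !(x1 && x2 || !!(x2 && !x1)) && x1   [absorption]
    = !(x1 && x2 || x2 && !x1) && x1   [double negation]
    = !x2 && x1   [distribution]
E2: !x4 && !(x4 && x4 || !x4 && x4)
    = !x4 && !x4   [distribution]
    = !x4   [idempotence]
These differ: at x1=1, x2=0, x4=1, x5=0, E1 = 1 but E2 = 0.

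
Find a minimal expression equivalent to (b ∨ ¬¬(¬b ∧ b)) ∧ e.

(b ∨ ¬¬(¬b ∧ b)) ∧ e
= (b ∨ ¬b ∧ b) ∧ e   (double negation)
= b ∧ e   (complement / identity)

b ∧ e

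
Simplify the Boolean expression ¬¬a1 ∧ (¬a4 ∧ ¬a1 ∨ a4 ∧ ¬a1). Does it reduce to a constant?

False

¬¬a1 ∧ (¬a4 ∧ ¬a1 ∨ a4 ∧ ¬a1)
= a1 ∧ (¬a4 ∧ ¬a1 ∨ a4 ∧ ¬a1)
= a1 ∧ ¬a1
= False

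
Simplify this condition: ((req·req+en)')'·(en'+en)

((req·req+en)')'·(en'+en)
= ((req·req+en)')'   (complement / identity)
= ((req+en)')'   (idempotence)
= req+en   (double negation)

req+en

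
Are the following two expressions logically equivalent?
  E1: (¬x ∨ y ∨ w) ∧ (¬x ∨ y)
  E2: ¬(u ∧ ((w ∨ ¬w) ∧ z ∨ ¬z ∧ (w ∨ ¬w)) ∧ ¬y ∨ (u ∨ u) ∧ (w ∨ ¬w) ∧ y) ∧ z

No

E1: (¬x ∨ y ∨ w) ∧ (¬x ∨ y)
    = ¬x ∨ y   — absorption
E2: ¬(u ∧ ((w ∨ ¬w) ∧ z ∨ ¬z ∧ (w ∨ ¬w)) ∧ ¬y ∨ (u ∨ u) ∧ (w ∨ ¬w) ∧ y) ∧ z
    = ¬(u ∧ (w ∨ ¬w) ∧ ¬y ∨ (u ∨ u) ∧ (w ∨ ¬w) ∧ y) ∧ z   — distribution
    = ¬(u ∧ (w ∨ ¬w) ∧ ¬y ∨ u ∧ (w ∨ ¬w) ∧ y) ∧ z   — idempotence
    = ¬(u ∧ (w ∨ ¬w)) ∧ z   — distribution
    = ¬u ∧ z   — complement / identity
These differ: at u=1, w=0, x=0, y=0, z=0, E1 = 1 but E2 = 0.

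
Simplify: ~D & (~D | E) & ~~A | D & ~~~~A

~D & (~D | E) & ~~A | D & ~~~~A
= ~D & ~~A | D & ~~~~A   [absorption]
= ~D & ~~A | D & ~~A   [double negation]
= ~~A   [distribution]
= A   [double negation]

A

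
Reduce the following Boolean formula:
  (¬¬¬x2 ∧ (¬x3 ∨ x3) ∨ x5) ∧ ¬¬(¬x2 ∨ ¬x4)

¬x2 ∨ x5 ∧ ¬x4

(¬¬¬x2 ∧ (¬x3 ∨ x3) ∨ x5) ∧ ¬¬(¬x2 ∨ ¬x4)
= (¬¬¬x2 ∨ x5) ∧ ¬¬(¬x2 ∨ ¬x4)
= (¬¬¬x2 ∨ x5) ∧ (¬x2 ∨ ¬x4)
= (¬x2 ∨ x5) ∧ (¬x2 ∨ ¬x4)
= ¬x2 ∨ x5 ∧ ¬x4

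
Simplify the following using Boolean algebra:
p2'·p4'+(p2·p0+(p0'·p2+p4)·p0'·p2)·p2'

p2'·p4'

p2'·p4'+(p2·p0+(p0'·p2+p4)·p0'·p2)·p2'
= p2'·p4'+(p2·p0+p0'·p2)·p2'   — absorption
= p2'·p4'+p2·p2'   — distribution
= p2'·p4'   — complement / identity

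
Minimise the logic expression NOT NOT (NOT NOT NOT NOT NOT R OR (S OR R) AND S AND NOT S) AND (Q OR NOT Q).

NOT R

NOT NOT (NOT NOT NOT NOT NOT R OR (S OR R) AND S AND NOT S) AND (Q OR NOT Q)
= NOT NOT (NOT NOT NOT NOT NOT R OR S AND NOT S) AND (Q OR NOT Q)   [absorption]
= NOT NOT (NOT NOT NOT NOT NOT R OR S AND NOT S)   [complement / identity]
= NOT NOT (NOT NOT NOT R OR S AND NOT S)   [double negation]
= NOT NOT NOT NOT NOT R   [complement / identity]
= NOT NOT NOT R   [double negation]
= NOT R   [double negation]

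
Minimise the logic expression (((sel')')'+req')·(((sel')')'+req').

(((sel')')'+req')·(((sel')')'+req')
= ((sel')')'+req'
= sel'+req'

sel'+req'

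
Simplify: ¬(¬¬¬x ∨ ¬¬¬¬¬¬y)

¬(¬¬¬x ∨ ¬¬¬¬¬¬y)
= ¬(¬¬¬x ∨ ¬¬¬¬y)   [double negation]
= ¬(¬x ∨ ¬¬¬¬y)   [double negation]
= ¬(¬x ∨ ¬¬y)   [double negation]
= x ∧ ¬y   [De Morgan]

x ∧ ¬y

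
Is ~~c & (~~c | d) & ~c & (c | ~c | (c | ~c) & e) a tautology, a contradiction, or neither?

~~c & (~~c | d) & ~c & (c | ~c | (c | ~c) & e)
= ~~c & (~~c | d) & ~c & (c | ~c)   — absorption
= ~~c & (~~c | d) & ~c   — complement / identity
= ~~c & ~c   — absorption
= c & ~c   — double negation
= 0   — complement

contradiction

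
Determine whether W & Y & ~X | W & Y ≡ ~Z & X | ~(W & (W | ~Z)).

E1: W & Y & ~X | W & Y
    = W & Y   (absorption)
E2: ~Z & X | ~(W & (W | ~Z))
    = ~Z & X | ~W   (absorption)
These differ: at W=0, X=1, Y=1, Z=0, E1 = 0 but E2 = 1.

No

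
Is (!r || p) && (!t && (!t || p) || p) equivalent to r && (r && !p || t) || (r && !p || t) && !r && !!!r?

E1: (!r || p) && (!t && (!t || p) || p)
    = (!r || p) && (!t || p)   — absorption
    = p || !r && !t   — distribution
E2: r && (r && !p || t) || (r && !p || t) && !r && !!!r
    = r && (r && !p || t) || (r && !p || t) && !r && !r   — double negation
    = r && (r && !p || t) || (r && !p || t) && !r   — idempotence
    = r && !p || t   — distribution
These differ: at p=0, r=0, t=0, E1 = 1 but E2 = 0.

No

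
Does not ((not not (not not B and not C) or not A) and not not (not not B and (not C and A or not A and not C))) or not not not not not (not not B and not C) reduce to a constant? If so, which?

no

not ((not not (not not B and not C) or not A) and not not (not not B and (not C and A or not A and not C))) or not not not not not (not not B and not C)
= not ((not not (not not B and not C) or not A) and not not (not not B and not C)) or not not not not not (not not B and not C)   (distribution)
= not not not (not not B and not C) or not not not not not (not not B and not C)   (absorption)
= not not not (not not B and not C) or not not not (not not B and not C)   (double negation)
= not not not (not not B and not C)   (idempotence)
= not not (not B or C)   (De Morgan)
= not B or C   (double negation)
This depends on B, C, so it is not a constant.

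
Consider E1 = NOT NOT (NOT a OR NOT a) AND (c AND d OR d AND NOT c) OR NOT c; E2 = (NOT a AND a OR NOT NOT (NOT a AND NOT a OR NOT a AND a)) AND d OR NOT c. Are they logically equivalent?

E1: NOT NOT (NOT a OR NOT a) AND (c AND d OR d AND NOT c) OR NOT c
    = NOT (a AND a) AND (c AND d OR d AND NOT c) OR NOT c   [De Morgan]
    = NOT (a AND a) AND d OR NOT c   [distribution]
    = NOT a AND d OR NOT c   [idempotence]
E2: (NOT a AND a OR NOT NOT (NOT a AND NOT a OR NOT a AND a)) AND d OR NOT c
    = (NOT a AND a OR NOT NOT NOT a) AND d OR NOT c   [distribution]
    = (NOT a AND a OR NOT a) AND d OR NOT c   [double negation]
    = NOT a AND d OR NOT c   [complement / identity]
Both reduce to NOT a AND d OR NOT c, so they are equivalent.

Yes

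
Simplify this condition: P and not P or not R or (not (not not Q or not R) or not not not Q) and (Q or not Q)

not R or not Q

P and not P or not R or (not (not not Q or not R) or not not not Q) and (Q or not Q)
= P and not P or not R or (not (not not Q or not R) or not Q) and (Q or not Q)   [double negation]
= not R or (not (not not Q or not R) or not Q) and (Q or not Q)   [complement / identity]
= not R or not (not not Q or not R) or not Q   [complement / identity]
= not R or not Q and R or not Q   [De Morgan]
= not R or not Q   [absorption]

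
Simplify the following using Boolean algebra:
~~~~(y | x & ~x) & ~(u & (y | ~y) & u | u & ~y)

y & ~u

~~~~(y | x & ~x) & ~(u & (y | ~y) & u | u & ~y)
= ~~~~(y | x & ~x) & ~(u & u | u & ~y)
= ~~(y | x & ~x) & ~(u & u | u & ~y)
= ~~y & ~(u & u | u & ~y)
= ~~y & ~(u & (u | ~y))
= ~~y & ~u
= y & ~u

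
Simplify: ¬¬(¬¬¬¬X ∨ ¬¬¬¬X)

X

¬¬(¬¬¬¬X ∨ ¬¬¬¬X)
= ¬¬¬¬¬¬X
= ¬¬¬¬X
= ¬¬X
= X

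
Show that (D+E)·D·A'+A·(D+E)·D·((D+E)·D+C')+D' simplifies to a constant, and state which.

1

(D+E)·D·A'+A·(D+E)·D·((D+E)·D+C')+D'
= (D+E)·D·A'+A·(D+E)·D+D'   (absorption)
= (D+E)·D+D'   (distribution)
= D+D'   (absorption)
= 1   (complement)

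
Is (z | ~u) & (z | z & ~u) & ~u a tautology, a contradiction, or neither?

neither

(z | ~u) & (z | z & ~u) & ~u
= (z | ~u) & z & ~u
= z & ~u
This depends on u, z, so it is not a constant.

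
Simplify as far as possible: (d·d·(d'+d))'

(d·d·(d'+d))'
= (d·d)'   [complement / identity]
= d'   [idempotence]

d'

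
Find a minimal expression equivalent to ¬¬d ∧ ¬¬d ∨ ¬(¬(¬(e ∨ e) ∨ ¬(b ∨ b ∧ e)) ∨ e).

d ∨ ¬e

¬¬d ∧ ¬¬d ∨ ¬(¬(¬(e ∨ e) ∨ ¬(b ∨ b ∧ e)) ∨ e)
= ¬¬d ∨ ¬(¬(¬(e ∨ e) ∨ ¬(b ∨ b ∧ e)) ∨ e)   (idempotence)
= ¬¬d ∨ ¬(¬(¬e ∨ ¬(b ∨ b ∧ e)) ∨ e)   (idempotence)
= ¬¬d ∨ ¬(e ∧ (b ∨ b ∧ e) ∨ e)   (De Morgan)
= ¬¬d ∨ ¬(e ∧ b ∨ e)   (absorption)
= d ∨ ¬(e ∧ b ∨ e)   (double negation)
= d ∨ ¬e   (absorption)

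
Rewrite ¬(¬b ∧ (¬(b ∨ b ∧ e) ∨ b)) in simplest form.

b

¬(¬b ∧ (¬(b ∨ b ∧ e) ∨ b))
= ¬(¬b ∧ (¬b ∨ b))   (absorption)
= ¬¬b   (complement / identity)
= b   (double negation)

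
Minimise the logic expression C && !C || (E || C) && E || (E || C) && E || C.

C && !C || (E || C) && E || (E || C) && E || C
= C && !C || (E || C) && E || C   (idempotence)
= (E || C) && E || C   (complement / identity)
= E || C   (absorption)

E || C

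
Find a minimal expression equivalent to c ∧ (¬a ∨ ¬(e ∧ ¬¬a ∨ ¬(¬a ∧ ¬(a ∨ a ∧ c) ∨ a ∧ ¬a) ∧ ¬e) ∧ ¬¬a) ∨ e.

c ∧ ¬a ∨ e

c ∧ (¬a ∨ ¬(e ∧ ¬¬a ∨ ¬(¬a ∧ ¬(a ∨ a ∧ c) ∨ a ∧ ¬a) ∧ ¬e) ∧ ¬¬a) ∨ e
= c ∧ (¬a ∨ ¬(e ∧ ¬¬a ∨ ¬(¬a ∧ ¬a ∨ a ∧ ¬a) ∧ ¬e) ∧ ¬¬a) ∨ e   (absorption)
= c ∧ (¬a ∨ ¬(e ∧ ¬¬a ∨ ¬¬a ∧ ¬e) ∧ ¬¬a) ∨ e   (distribution)
= c ∧ (¬a ∨ ¬¬¬a ∧ ¬¬a) ∨ e   (distribution)
= c ∧ (¬a ∨ ¬¬¬a ∧ a) ∨ e   (double negation)
= c ∧ (¬a ∨ ¬a ∧ a) ∨ e   (double negation)
= c ∧ ¬a ∨ e   (complement / identity)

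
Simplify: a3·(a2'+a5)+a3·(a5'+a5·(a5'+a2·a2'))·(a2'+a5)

a3·(a2'+a5)+a3·(a5'+a5·(a5'+a2·a2'))·(a2'+a5)
= a3·(a2'+a5)+a3·(a5'+a5·a5')·(a2'+a5)
= (a3+a3·(a5'+a5·a5'))·(a2'+a5)
= (a3+a3·a5')·(a2'+a5)
= a3·(a2'+a5)

a3·(a2'+a5)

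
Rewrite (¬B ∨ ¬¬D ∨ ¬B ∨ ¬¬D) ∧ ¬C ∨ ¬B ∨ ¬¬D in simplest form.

(¬B ∨ ¬¬D ∨ ¬B ∨ ¬¬D) ∧ ¬C ∨ ¬B ∨ ¬¬D
= (¬B ∨ ¬¬D) ∧ ¬C ∨ ¬B ∨ ¬¬D
= ¬B ∨ ¬¬D
= ¬B ∨ D

¬B ∨ D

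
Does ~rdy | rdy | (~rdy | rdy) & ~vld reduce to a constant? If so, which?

~rdy | rdy | (~rdy | rdy) & ~vld
= ~rdy | rdy
= 1

yes, True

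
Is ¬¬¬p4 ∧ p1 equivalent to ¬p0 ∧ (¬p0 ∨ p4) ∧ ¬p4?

No

E1: ¬¬¬p4 ∧ p1
    = ¬p4 ∧ p1
E2: ¬p0 ∧ (¬p0 ∨ p4) ∧ ¬p4
    = ¬p0 ∧ ¬p4
These differ: at p0=0, p1=0, p4=0, E1 = 0 but E2 = 1.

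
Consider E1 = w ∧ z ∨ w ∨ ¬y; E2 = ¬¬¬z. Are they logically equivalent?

No

E1: w ∧ z ∨ w ∨ ¬y
    = w ∨ ¬y   — absorption
E2: ¬¬¬z
    = ¬z   — double negation
These differ: at w=0, y=0, z=1, E1 = 1 but E2 = 0.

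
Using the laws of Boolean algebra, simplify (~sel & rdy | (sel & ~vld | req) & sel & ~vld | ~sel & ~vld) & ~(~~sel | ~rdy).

~sel & rdy

(~sel & rdy | (sel & ~vld | req) & sel & ~vld | ~sel & ~vld) & ~(~~sel | ~rdy)
= (~sel & rdy | (sel & ~vld | req) & sel & ~vld | ~sel & ~vld) & ~sel & rdy   [De Morgan]
= (~sel & rdy | sel & ~vld | ~sel & ~vld) & ~sel & rdy   [absorption]
= (~sel & rdy | ~vld) & ~sel & rdy   [distribution]
= ~sel & rdy   [absorption]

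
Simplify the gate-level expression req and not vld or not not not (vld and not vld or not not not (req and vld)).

req and not vld or not not not (vld and not vld or not not not (req and vld))
= req and not vld or not (vld and not vld or not not not (req and vld))
= req and not vld or not not not not (req and vld)
= req and not vld or not not (req and vld)
= req and not vld or req and vld
= req

req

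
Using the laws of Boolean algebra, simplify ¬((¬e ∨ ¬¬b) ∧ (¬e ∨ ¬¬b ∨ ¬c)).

e ∧ ¬b

¬((¬e ∨ ¬¬b) ∧ (¬e ∨ ¬¬b ∨ ¬c))
= ¬(¬e ∨ ¬¬b)   [absorption]
= e ∧ ¬b   [De Morgan]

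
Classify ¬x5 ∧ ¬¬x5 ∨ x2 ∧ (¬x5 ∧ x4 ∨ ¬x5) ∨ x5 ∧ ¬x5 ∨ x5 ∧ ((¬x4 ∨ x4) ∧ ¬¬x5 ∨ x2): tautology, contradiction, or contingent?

contingent

¬x5 ∧ ¬¬x5 ∨ x2 ∧ (¬x5 ∧ x4 ∨ ¬x5) ∨ x5 ∧ ¬x5 ∨ x5 ∧ ((¬x4 ∨ x4) ∧ ¬¬x5 ∨ x2)
= ¬x5 ∧ ¬¬x5 ∨ x2 ∧ (¬x5 ∧ x4 ∨ ¬x5) ∨ x5 ∧ ¬x5 ∨ x5 ∧ (¬¬x5 ∨ x2)
= ¬x5 ∧ ¬¬x5 ∨ x2 ∧ (¬x5 ∧ x4 ∨ ¬x5) ∨ x5 ∧ (¬¬x5 ∨ x2)
= ¬x5 ∧ ¬¬x5 ∨ x2 ∧ ¬x5 ∨ x5 ∧ (¬¬x5 ∨ x2)
= ¬x5 ∧ (¬¬x5 ∨ x2) ∨ x5 ∧ (¬¬x5 ∨ x2)
= ¬¬x5 ∨ x2
= x5 ∨ x2
This depends on x2, x5, so it is not a constant.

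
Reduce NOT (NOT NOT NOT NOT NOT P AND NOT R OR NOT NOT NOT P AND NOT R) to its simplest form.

NOT (NOT NOT NOT NOT NOT P AND NOT R OR NOT NOT NOT P AND NOT R)
= NOT (NOT NOT NOT P AND NOT R OR NOT NOT NOT P AND NOT R)   (double negation)
= NOT (NOT NOT NOT P AND NOT R)   (idempotence)
= NOT (NOT P AND NOT R)   (double negation)
= P OR R   (De Morgan)

P OR R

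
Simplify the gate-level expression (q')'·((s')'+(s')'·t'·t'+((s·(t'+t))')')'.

q·s'

(q')'·((s')'+(s')'·t'·t'+((s·(t'+t))')')'
= (q')'·((s')'+(s')'·t'+((s·(t'+t))')')'   (idempotence)
= (q')'·((s')'+(s')'·t'+(s')')'   (complement / identity)
= (q')'·((s')'+(s')')'   (absorption)
= (q')'·((s')')'   (idempotence)
= q·((s')')'   (double negation)
= q·s'   (double negation)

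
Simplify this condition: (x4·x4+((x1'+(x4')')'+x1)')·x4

x4

(x4·x4+((x1'+(x4')')'+x1)')·x4
= (x4·x4+(x1·x4'+x1)')·x4   (De Morgan)
= (x4+(x1·x4'+x1)')·x4   (idempotence)
= (x4+x1')·x4   (absorption)
= x4   (absorption)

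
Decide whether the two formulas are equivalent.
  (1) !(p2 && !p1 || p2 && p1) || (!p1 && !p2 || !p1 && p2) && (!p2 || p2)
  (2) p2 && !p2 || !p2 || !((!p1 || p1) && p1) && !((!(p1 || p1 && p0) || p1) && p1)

Yes

E1: !(p2 && !p1 || p2 && p1) || (!p1 && !p2 || !p1 && p2) && (!p2 || p2)
    = !p2 || (!p1 && !p2 || !p1 && p2) && (!p2 || p2)   — distribution
    = !p2 || !p1 && (!p2 || p2)   — distribution
    = !p2 || !p1   — complement / identity
E2: p2 && !p2 || !p2 || !((!p1 || p1) && p1) && !((!(p1 || p1 && p0) || p1) && p1)
    = !p2 || !((!p1 || p1) && p1) && !((!(p1 || p1 && p0) || p1) && p1)   — complement / identity
    = !p2 || !((!p1 || p1) && p1) && !((!p1 || p1) && p1)   — absorption
    = !p2 || !((!p1 || p1) && p1)   — idempotence
    = !p2 || !p1   — complement / identity
Both reduce to !p2 || !p1, so they are equivalent.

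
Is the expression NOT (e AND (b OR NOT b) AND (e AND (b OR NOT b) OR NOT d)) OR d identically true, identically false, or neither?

neither

NOT (e AND (b OR NOT b) AND (e AND (b OR NOT b) OR NOT d)) OR d
= NOT (e AND (b OR NOT b)) OR d
= NOT e OR d
This depends on d, e, so it is not a constant.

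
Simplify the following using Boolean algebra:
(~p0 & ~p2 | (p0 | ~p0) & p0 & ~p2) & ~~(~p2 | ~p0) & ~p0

~p2 & ~p0

(~p0 & ~p2 | (p0 | ~p0) & p0 & ~p2) & ~~(~p2 | ~p0) & ~p0
= (~p0 & ~p2 | p0 & ~p2) & ~~(~p2 | ~p0) & ~p0
= ~p2 & ~~(~p2 | ~p0) & ~p0
= ~p2 & (~p2 | ~p0) & ~p0
= ~p2 & ~p0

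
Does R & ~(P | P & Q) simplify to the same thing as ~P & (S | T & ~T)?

No

E1: R & ~(P | P & Q)
    = R & ~P   (absorption)
E2: ~P & (S | T & ~T)
    = ~P & S   (complement / identity)
These differ: at P=0, Q=0, R=0, S=1, T=0, E1 = 0 but E2 = 1.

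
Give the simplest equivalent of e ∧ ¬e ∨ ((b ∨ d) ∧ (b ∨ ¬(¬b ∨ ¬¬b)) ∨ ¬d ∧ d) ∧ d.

b ∧ d

e ∧ ¬e ∨ ((b ∨ d) ∧ (b ∨ ¬(¬b ∨ ¬¬b)) ∨ ¬d ∧ d) ∧ d
= e ∧ ¬e ∨ (b ∨ d) ∧ (b ∨ ¬(¬b ∨ ¬¬b)) ∧ d
= e ∧ ¬e ∨ (b ∨ d) ∧ (b ∨ b ∧ ¬b) ∧ d
= e ∧ ¬e ∨ (b ∨ d) ∧ b ∧ d
= (b ∨ d) ∧ b ∧ d
= b ∧ d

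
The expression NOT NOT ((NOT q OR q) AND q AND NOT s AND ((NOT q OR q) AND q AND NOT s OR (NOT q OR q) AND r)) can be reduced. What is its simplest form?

q AND NOT s

NOT NOT ((NOT q OR q) AND q AND NOT s AND ((NOT q OR q) AND q AND NOT s OR (NOT q OR q) AND r))
= NOT NOT ((NOT q OR q) AND q AND NOT s AND ((NOT q OR q) AND q AND NOT s OR r))   — complement / identity
= NOT NOT ((NOT q OR q) AND q AND NOT s)   — absorption
= (NOT q OR q) AND q AND NOT s   — double negation
= q AND NOT s   — complement / identity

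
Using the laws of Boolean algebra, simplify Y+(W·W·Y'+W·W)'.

Y+(W·W·Y'+W·W)'
= Y+(W·W)'   [absorption]
= Y+W'   [idempotence]

Y+W'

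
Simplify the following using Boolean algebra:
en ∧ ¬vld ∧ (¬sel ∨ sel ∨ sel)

en ∧ ¬vld

en ∧ ¬vld ∧ (¬sel ∨ sel ∨ sel)
= en ∧ ¬vld ∧ (¬sel ∨ sel)   — idempotence
= en ∧ ¬vld   — complement / identity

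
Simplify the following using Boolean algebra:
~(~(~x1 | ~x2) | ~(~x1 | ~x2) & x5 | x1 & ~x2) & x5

~x1 & x5

~(~(~x1 | ~x2) | ~(~x1 | ~x2) & x5 | x1 & ~x2) & x5
= ~(~(~x1 | ~x2) | x1 & ~x2) & x5   — absorption
= ~(x1 & x2 | x1 & ~x2) & x5   — De Morgan
= ~x1 & x5   — distribution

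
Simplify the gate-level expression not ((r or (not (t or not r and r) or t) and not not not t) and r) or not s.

not r or not s

not ((r or (not (t or not r and r) or t) and not not not t) and r) or not s
= not ((r or (not t or t) and not not not t) and r) or not s
= not ((r or (not t or t) and not t) and r) or not s
= not ((r or not t) and r) or not s
= not r or not s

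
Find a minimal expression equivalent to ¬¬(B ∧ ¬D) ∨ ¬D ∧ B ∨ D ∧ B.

¬¬(B ∧ ¬D) ∨ ¬D ∧ B ∨ D ∧ B
= B ∧ ¬D ∨ ¬D ∧ B ∨ D ∧ B   — double negation
= B ∧ ¬D ∨ B   — distribution
= B   — absorption

B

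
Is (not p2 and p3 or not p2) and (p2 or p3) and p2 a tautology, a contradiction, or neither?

(not p2 and p3 or not p2) and (p2 or p3) and p2
= (not p2 and p3 or not p2) and p2
= not p2 and p2
= False

contradiction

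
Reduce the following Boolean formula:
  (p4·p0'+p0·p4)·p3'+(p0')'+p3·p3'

p4·p3'+p0

(p4·p0'+p0·p4)·p3'+(p0')'+p3·p3'
= p4·p3'+(p0')'+p3·p3'
= p4·p3'+p0+p3·p3'
= p4·p3'+p0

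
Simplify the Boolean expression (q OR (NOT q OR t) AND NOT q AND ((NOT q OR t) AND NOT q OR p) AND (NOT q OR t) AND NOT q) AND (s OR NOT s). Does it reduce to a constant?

(q OR (NOT q OR t) AND NOT q AND ((NOT q OR t) AND NOT q OR p) AND (NOT q OR t) AND NOT q) AND (s OR NOT s)
= (q OR (NOT q OR t) AND NOT q AND (NOT q OR t) AND NOT q) AND (s OR NOT s)   [absorption]
= (q OR (NOT q OR t) AND NOT q) AND (s OR NOT s)   [idempotence]
= q OR (NOT q OR t) AND NOT q   [complement / identity]
= q OR NOT q   [absorption]
= TRUE   [complement]

TRUE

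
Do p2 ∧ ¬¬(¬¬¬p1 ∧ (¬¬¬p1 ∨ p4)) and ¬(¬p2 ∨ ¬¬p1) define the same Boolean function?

E1: p2 ∧ ¬¬(¬¬¬p1 ∧ (¬¬¬p1 ∨ p4))
    = p2 ∧ ¬¬¬¬¬p1   (absorption)
    = p2 ∧ ¬¬¬p1   (double negation)
    = p2 ∧ ¬p1   (double negation)
E2: ¬(¬p2 ∨ ¬¬p1)
    = p2 ∧ ¬p1   (De Morgan)
Both reduce to p2 ∧ ¬p1, so they are equivalent.

Yes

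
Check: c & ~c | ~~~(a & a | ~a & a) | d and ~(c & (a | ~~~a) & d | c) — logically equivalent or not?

No

E1: c & ~c | ~~~(a & a | ~a & a) | d
    = c & ~c | ~~~a | d   (distribution)
    = c & ~c | ~a | d   (double negation)
    = ~a | d   (complement / identity)
E2: ~(c & (a | ~~~a) & d | c)
    = ~(c & (a | ~a) & d | c)   (double negation)
    = ~(c & d | c)   (complement / identity)
    = ~c   (absorption)
These differ: at a=0, c=1, d=1, E1 = 1 but E2 = 0.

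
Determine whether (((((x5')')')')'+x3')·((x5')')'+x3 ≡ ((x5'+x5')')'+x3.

Yes

E1: (((((x5')')')')'+x3')·((x5')')'+x3
    = (((x5')')'+x3')·((x5')')'+x3
    = ((x5')')'+x3
    = x5'+x3
E2: ((x5'+x5')')'+x3
    = ((x5')')'+x3
    = x5'+x3
Both reduce to x5'+x3, so they are equivalent.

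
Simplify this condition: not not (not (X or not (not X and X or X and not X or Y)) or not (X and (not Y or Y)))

not not (not (X or not (not X and X or X and not X or Y)) or not (X and (not Y or Y)))
= not not (not (X or not (X and not X or Y)) or not (X and (not Y or Y)))   (complement / identity)
= not not (not (X or not Y) or not (X and (not Y or Y)))   (complement / identity)
= not not (not (X or not Y) or not X)   (complement / identity)
= not ((X or not Y) and X)   (De Morgan)
= not X   (absorption)

not X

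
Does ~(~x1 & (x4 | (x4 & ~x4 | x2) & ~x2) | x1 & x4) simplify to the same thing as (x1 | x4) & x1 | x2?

No

E1: ~(~x1 & (x4 | (x4 & ~x4 | x2) & ~x2) | x1 & x4)
    = ~(~x1 & (x4 | x2 & ~x2) | x1 & x4)   [complement / identity]
    = ~(~x1 & x4 | x1 & x4)   [complement / identity]
    = ~x4   [distribution]
E2: (x1 | x4) & x1 | x2
    = x1 | x2   [absorption]
These differ: at x1=0, x2=1, x4=1, E1 = 0 but E2 = 1.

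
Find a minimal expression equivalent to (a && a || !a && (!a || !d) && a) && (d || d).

a && d

(a && a || !a && (!a || !d) && a) && (d || d)
= (a && a || !a && (!a || !d) && a) && d
= (a && a || !a && a) && d
= a && d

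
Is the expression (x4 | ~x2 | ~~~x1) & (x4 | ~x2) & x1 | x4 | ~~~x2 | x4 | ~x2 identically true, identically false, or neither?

neither

(x4 | ~x2 | ~~~x1) & (x4 | ~x2) & x1 | x4 | ~~~x2 | x4 | ~x2
= (x4 | ~x2 | ~~~x1) & (x4 | ~x2) & x1 | x4 | ~x2 | x4 | ~x2
= (x4 | ~x2 | ~x1) & (x4 | ~x2) & x1 | x4 | ~x2 | x4 | ~x2
= (x4 | ~x2) & x1 | x4 | ~x2 | x4 | ~x2
= (x4 | ~x2) & x1 | x4 | ~x2
= x4 | ~x2
This depends on x2, x4, so it is not a constant.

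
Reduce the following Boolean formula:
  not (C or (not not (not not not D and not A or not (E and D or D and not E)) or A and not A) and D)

not C

not (C or (not not (not not not D and not A or not (E and D or D and not E)) or A and not A) and D)
= not (C or (not not not D and not A or not (E and D or D and not E) or A and not A) and D)
= not (C or (not not not D and not A or not D or A and not A) and D)
= not (C or (not not not D and not A or not D) and D)
= not (C or (not D and not A or not D) and D)
= not (C or not D and D)
= not C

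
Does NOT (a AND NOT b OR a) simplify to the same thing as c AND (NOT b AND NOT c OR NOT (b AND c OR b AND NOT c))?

No

E1: NOT (a AND NOT b OR a)
    = NOT a
E2: c AND (NOT b AND NOT c OR NOT (b AND c OR b AND NOT c))
    = c AND (NOT b AND NOT c OR NOT b)
    = c AND NOT b
These differ: at a=0, b=0, c=0, E1 = 1 but E2 = 0.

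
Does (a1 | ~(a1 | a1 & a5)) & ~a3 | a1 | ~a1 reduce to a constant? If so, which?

(a1 | ~(a1 | a1 & a5)) & ~a3 | a1 | ~a1
= (a1 | ~a1) & ~a3 | a1 | ~a1   [absorption]
= a1 | ~a1   [absorption]
= 1   [complement]

yes, True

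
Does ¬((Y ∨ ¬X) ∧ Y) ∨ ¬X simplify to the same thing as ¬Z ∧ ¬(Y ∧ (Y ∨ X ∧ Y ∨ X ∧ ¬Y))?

No

E1: ¬((Y ∨ ¬X) ∧ Y) ∨ ¬X
    = ¬Y ∨ ¬X   — absorption
E2: ¬Z ∧ ¬(Y ∧ (Y ∨ X ∧ Y ∨ X ∧ ¬Y))
    = ¬Z ∧ ¬(Y ∧ (Y ∨ X))   — distribution
    = ¬Z ∧ ¬Y   — absorption
These differ: at X=0, Y=0, Z=1, E1 = 1 but E2 = 0.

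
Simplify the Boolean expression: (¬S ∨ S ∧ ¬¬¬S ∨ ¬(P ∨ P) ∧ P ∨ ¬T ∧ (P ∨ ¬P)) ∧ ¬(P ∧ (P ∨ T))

(¬S ∨ ¬T) ∧ ¬P

(¬S ∨ S ∧ ¬¬¬S ∨ ¬(P ∨ P) ∧ P ∨ ¬T ∧ (P ∨ ¬P)) ∧ ¬(P ∧ (P ∨ T))
= (¬S ∨ S ∧ ¬¬¬S ∨ ¬(P ∨ P) ∧ P ∨ ¬T) ∧ ¬(P ∧ (P ∨ T))   [complement / identity]
= (¬S ∨ S ∧ ¬¬¬S ∨ ¬P ∧ P ∨ ¬T) ∧ ¬(P ∧ (P ∨ T))   [idempotence]
= (¬S ∨ S ∧ ¬¬¬S ∨ ¬P ∧ P ∨ ¬T) ∧ ¬P   [absorption]
= (¬S ∨ S ∧ ¬S ∨ ¬P ∧ P ∨ ¬T) ∧ ¬P   [double negation]
= (¬S ∨ S ∧ ¬S ∨ ¬T) ∧ ¬P   [complement / identity]
= (¬S ∨ ¬T) ∧ ¬P   [complement / identity]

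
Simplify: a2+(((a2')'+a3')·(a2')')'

a2+(((a2')'+a3')·(a2')')'
= a2+((a2')')'   [absorption]
= a2+a2'   [double negation]
= 1   [complement]

1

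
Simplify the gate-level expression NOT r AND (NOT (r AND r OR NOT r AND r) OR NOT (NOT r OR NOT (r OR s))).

NOT r AND (NOT (r AND r OR NOT r AND r) OR NOT (NOT r OR NOT (r OR s)))
= NOT r AND (NOT r OR NOT (NOT r OR NOT (r OR s)))   — distribution
= NOT r AND (NOT r OR r AND (r OR s))   — De Morgan
= NOT r AND (NOT r OR r)   — absorption
= NOT r   — complement / identity

NOT r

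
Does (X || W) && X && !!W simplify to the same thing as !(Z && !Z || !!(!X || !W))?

Yes

E1: (X || W) && X && !!W
    = X && !!W   — absorption
    = X && W   — double negation
E2: !(Z && !Z || !!(!X || !W))
    = !!!(!X || !W)   — complement / identity
    = !(!X || !W)   — double negation
    = X && W   — De Morgan
Both reduce to X && W, so they are equivalent.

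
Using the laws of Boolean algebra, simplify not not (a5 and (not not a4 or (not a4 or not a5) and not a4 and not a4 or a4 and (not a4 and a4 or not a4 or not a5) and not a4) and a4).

not not (a5 and (not not a4 or (not a4 or not a5) and not a4 and not a4 or a4 and (not a4 and a4 or not a4 or not a5) and not a4) and a4)
= not not (a5 and (not not a4 or (not a4 or not a5) and not a4 and not a4 or a4 and (not a4 or not a5) and not a4) and a4)   (complement / identity)
= not not (a5 and (a4 or (not a4 or not a5) and not a4 and not a4 or a4 and (not a4 or not a5) and not a4) and a4)   (double negation)
= not not (a5 and (a4 or (not a4 or not a5) and not a4) and a4)   (distribution)
= not not (a5 and (a4 or not a4) and a4)   (absorption)
= not not (a5 and a4)   (complement / identity)
= a5 and a4   (double negation)

a5 and a4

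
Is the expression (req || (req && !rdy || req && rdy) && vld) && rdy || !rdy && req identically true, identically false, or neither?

neither

(req || (req && !rdy || req && rdy) && vld) && rdy || !rdy && req
= (req || req && vld) && rdy || !rdy && req   — distribution
= req && rdy || !rdy && req   — absorption
= req   — distribution
This depends on req, so it is not a constant.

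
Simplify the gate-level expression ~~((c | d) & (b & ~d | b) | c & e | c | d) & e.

(c | d) & e

~~((c | d) & (b & ~d | b) | c & e | c | d) & e
= ((c | d) & (b & ~d | b) | c & e | c | d) & e   (double negation)
= ((c | d) & b | c & e | c | d) & e   (absorption)
= ((c | d) & b | c | d) & e   (absorption)
= (c | d) & e   (absorption)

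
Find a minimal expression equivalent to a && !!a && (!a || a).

a

a && !!a && (!a || a)
= a && !!a   [complement / identity]
= a && a   [double negation]
= a   [idempotence]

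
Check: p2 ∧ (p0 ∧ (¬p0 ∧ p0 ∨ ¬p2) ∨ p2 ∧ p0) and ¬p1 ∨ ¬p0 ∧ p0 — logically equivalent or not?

No

E1: p2 ∧ (p0 ∧ (¬p0 ∧ p0 ∨ ¬p2) ∨ p2 ∧ p0)
    = p2 ∧ (p0 ∧ ¬p2 ∨ p2 ∧ p0)   [complement / identity]
    = p2 ∧ p0   [distribution]
E2: ¬p1 ∨ ¬p0 ∧ p0
    = ¬p1   [complement / identity]
These differ: at p0=0, p1=0, p2=0, E1 = 0 but E2 = 1.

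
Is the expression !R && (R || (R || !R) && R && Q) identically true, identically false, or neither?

!R && (R || (R || !R) && R && Q)
= !R && (R || R && Q)   (complement / identity)
= !R && R   (absorption)
= false   (complement)

identically false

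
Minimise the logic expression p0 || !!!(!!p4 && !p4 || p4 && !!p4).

p0 || !!!(!!p4 && !p4 || p4 && !!p4)
= p0 || !!!!!p4
= p0 || !!!p4
= p0 || !p4

p0 || !p4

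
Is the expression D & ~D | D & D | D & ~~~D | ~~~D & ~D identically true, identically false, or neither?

identically true

D & ~D | D & D | D & ~~~D | ~~~D & ~D
= D & ~D | D & D | ~~~D   (distribution)
= D & ~D | D & D | ~D   (double negation)
= D | ~D   (distribution)
= 1   (complement)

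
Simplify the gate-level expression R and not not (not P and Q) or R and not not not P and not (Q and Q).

R and not P

R and not not (not P and Q) or R and not not not P and not (Q and Q)
= R and not not (not P and Q) or R and not P and not (Q and Q)
= R and (not not (not P and Q) or not P and not (Q and Q))
= R and (not P and Q or not P and not (Q and Q))
= R and (not P and Q or not P and not Q)
= R and not P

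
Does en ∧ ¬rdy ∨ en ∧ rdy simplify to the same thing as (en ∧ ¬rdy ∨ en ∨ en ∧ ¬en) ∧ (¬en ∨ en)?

Yes

E1: en ∧ ¬rdy ∨ en ∧ rdy
    = en
E2: (en ∧ ¬rdy ∨ en ∨ en ∧ ¬en) ∧ (¬en ∨ en)
    = (en ∧ ¬rdy ∨ en) ∧ (¬en ∨ en)
    = en ∧ (¬en ∨ en)
    = en
Both reduce to en, so they are equivalent.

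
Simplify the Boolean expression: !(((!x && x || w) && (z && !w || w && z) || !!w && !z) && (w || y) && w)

!w

!(((!x && x || w) && (z && !w || w && z) || !!w && !z) && (w || y) && w)
= !((w && (z && !w || w && z) || !!w && !z) && (w || y) && w)
= !((w && z || !!w && !z) && (w || y) && w)
= !((w && z || w && !z) && (w || y) && w)
= !(w && (w || y) && w)
= !(w && w)
= !w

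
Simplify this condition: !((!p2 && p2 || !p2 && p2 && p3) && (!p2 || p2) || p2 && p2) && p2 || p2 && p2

p2

!((!p2 && p2 || !p2 && p2 && p3) && (!p2 || p2) || p2 && p2) && p2 || p2 && p2
= !(!p2 && p2 || !p2 && p2 && p3 || p2 && p2) && p2 || p2 && p2   [complement / identity]
= !(!p2 && p2 || p2 && p2) && p2 || p2 && p2   [absorption]
= !p2 && p2 || p2 && p2   [distribution]
= p2   [distribution]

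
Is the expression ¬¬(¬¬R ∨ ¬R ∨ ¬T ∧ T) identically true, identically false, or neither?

identically true

¬¬(¬¬R ∨ ¬R ∨ ¬T ∧ T)
= ¬¬(¬¬R ∨ ¬R)   [complement / identity]
= ¬¬(R ∨ ¬R)   [double negation]
= R ∨ ¬R   [double negation]
= True   [complement]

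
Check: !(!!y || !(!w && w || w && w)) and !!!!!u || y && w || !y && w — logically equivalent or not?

E1: !(!!y || !(!w && w || w && w))
    = !(!!y || !w)
    = !y && w
E2: !!!!!u || y && w || !y && w
    = !!!!!u || w
    = !!!u || w
    = !u || w
These differ: at u=0, w=1, y=1, E1 = 0 but E2 = 1.

No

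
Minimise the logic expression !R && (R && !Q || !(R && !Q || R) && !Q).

!R && (R && !Q || !(R && !Q || R) && !Q)
= !R && (R && !Q || !R && !Q)   [absorption]
= !R && !Q   [distribution]

!R && !Q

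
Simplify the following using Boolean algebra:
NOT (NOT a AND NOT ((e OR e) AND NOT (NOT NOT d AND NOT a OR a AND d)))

NOT (NOT a AND NOT ((e OR e) AND NOT (NOT NOT d AND NOT a OR a AND d)))
= NOT (NOT a AND NOT ((e OR e) AND NOT (d AND NOT a OR a AND d)))   — double negation
= NOT (NOT a AND NOT ((e OR e) AND NOT d))   — distribution
= NOT (NOT a AND NOT (e AND NOT d))   — idempotence
= a OR e AND NOT d   — De Morgan

a OR e AND NOT d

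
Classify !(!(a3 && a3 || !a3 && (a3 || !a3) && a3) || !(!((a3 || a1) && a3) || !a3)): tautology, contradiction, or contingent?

contradiction

!(!(a3 && a3 || !a3 && (a3 || !a3) && a3) || !(!((a3 || a1) && a3) || !a3))
= !(!(a3 && a3 || !a3 && a3) || !(!((a3 || a1) && a3) || !a3))   (complement / identity)
= !(!a3 || !(!((a3 || a1) && a3) || !a3))   (distribution)
= !(!a3 || !(!a3 || !a3))   (absorption)
= !(!a3 || !!a3)   (idempotence)
= a3 && !a3   (De Morgan)
= false   (complement)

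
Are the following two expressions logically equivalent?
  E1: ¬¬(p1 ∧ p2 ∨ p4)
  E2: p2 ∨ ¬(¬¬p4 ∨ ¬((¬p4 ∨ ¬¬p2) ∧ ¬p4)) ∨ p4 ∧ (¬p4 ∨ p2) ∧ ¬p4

No

E1: ¬¬(p1 ∧ p2 ∨ p4)
    = p1 ∧ p2 ∨ p4   — double negation
E2: p2 ∨ ¬(¬¬p4 ∨ ¬((¬p4 ∨ ¬¬p2) ∧ ¬p4)) ∨ p4 ∧ (¬p4 ∨ p2) ∧ ¬p4
    = p2 ∨ ¬p4 ∧ (¬p4 ∨ ¬¬p2) ∧ ¬p4 ∨ p4 ∧ (¬p4 ∨ p2) ∧ ¬p4   — De Morgan
    = p2 ∨ ¬p4 ∧ (¬p4 ∨ p2) ∧ ¬p4 ∨ p4 ∧ (¬p4 ∨ p2) ∧ ¬p4   — double negation
    = p2 ∨ (¬p4 ∨ p2) ∧ ¬p4   — distribution
    = p2 ∨ ¬p4   — absorption
These differ: at p1=0, p2=0, p4=0, E1 = 0 but E2 = 1.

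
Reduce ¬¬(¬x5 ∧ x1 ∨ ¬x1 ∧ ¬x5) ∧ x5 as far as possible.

¬¬(¬x5 ∧ x1 ∨ ¬x1 ∧ ¬x5) ∧ x5
= ¬¬¬x5 ∧ x5   — distribution
= ¬x5 ∧ x5   — double negation
= False   — complement

False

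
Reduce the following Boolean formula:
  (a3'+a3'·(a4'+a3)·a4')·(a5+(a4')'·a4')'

a3'·a5'

(a3'+a3'·(a4'+a3)·a4')·(a5+(a4')'·a4')'
= (a3'+a3'·(a4'+a3)·a4')·(a5+a4·a4')'   [double negation]
= (a3'+a3'·a4')·(a5+a4·a4')'   [absorption]
= a3'·(a5+a4·a4')'   [absorption]
= a3'·a5'   [complement / identity]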